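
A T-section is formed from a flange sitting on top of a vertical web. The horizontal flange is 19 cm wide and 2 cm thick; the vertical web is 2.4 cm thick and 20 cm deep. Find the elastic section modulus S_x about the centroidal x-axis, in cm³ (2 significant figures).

S_x ≈ 280 cm³

Treat the section as a set of non-overlapping primitives; coordinates are from the bounding-box lower-left.
Flange: 19 × 2, A = 38 cm², y = 21 cm, Ī = 12.67 cm⁴.
Web: 2.4 × 20, A = 48 cm², y = 10 cm, Ī = 1 600 cm⁴.
Centroid: ȳ = ΣA·y / ΣA = 14.86 cm.
Transfer each piece to the centroidal x-axis using Ī + A·d² with d = y − 14.86:
  flange: d = 6.14 cm → contributes +1 445 cm⁴
  web: d = -4.86 cm → contributes +2 734 cm⁴
Total I = 4 179 cm⁴.
Extreme fibre distance c = 14.86 cm; S = I/c = 281.2 cm³.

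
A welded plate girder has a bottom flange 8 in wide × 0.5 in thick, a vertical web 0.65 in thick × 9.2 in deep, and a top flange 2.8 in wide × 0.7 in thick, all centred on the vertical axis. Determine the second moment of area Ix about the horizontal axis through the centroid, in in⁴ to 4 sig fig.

Ix ≈ 176.6 in⁴

Break the section into simple shapes (no overlaps), measuring from the bottom-left corner of the bounding box.
Bottom plate: 8 × 0.5, A = 4 in², y = 0.25 in, Ī = 0.0833333 in⁴.
Web plate: 0.65 × 9.2, A = 5.98 in², y = 5.1 in, Ī = 42.1789 in⁴.
Top plate: 2.8 × 0.7, A = 1.96 in², y = 10.05 in, Ī = 0.0800333 in⁴.
Centroid: ȳ = ΣA·y / ΣA = 4.28777 in.
Transfer each piece to the horizontal axis through the centroid using Ī + A·d² with d = y − 4.28777:
  bottom plate: d = -4.03777 in → contributes +65.2978 in⁴
  web plate: d = 0.812228 in → contributes +46.124 in⁴
  top plate: d = 5.76223 in → contributes +65.1584 in⁴
Total I = 176.58 in⁴.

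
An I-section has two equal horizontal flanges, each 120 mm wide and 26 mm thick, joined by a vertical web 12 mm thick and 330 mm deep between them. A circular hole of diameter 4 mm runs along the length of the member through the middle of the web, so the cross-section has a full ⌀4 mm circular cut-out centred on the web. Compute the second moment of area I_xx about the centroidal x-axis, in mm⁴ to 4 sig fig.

I_xx ≈ 2.340 × 10⁸ mm⁴

Treat the section as a set of non-overlapping primitives; coordinates are from the bounding-box lower-left.
Bottom flange: 120 × 26, A = 3 120 mm², y = 13 mm, Ī = 175 760 mm⁴.
Web: 12 × 330, A = 3 960 mm², y = 191 mm, Ī = 35 937 000 mm⁴.
Top flange: 120 × 26, A = 3 120 mm², y = 369 mm, Ī = 175 760 mm⁴.
Hole (subtracted): ⌀4, A = 12.5664 mm², y = 191 mm, Ī = 12.5664 mm⁴.
By symmetry the centroid is at mid-height, ȳ = 191 mm.
Transfer each piece to the centroidal x-axis using Ī + A·d² with d = y − 191:
  bottom flange: d = -178 mm → contributes +99 029 840 mm⁴
  web: d = 0 mm → contributes +35 937 000 mm⁴
  top flange: d = 178 mm → contributes +99 029 840 mm⁴
  hole: d = 0 mm → contributes −12.5664 mm⁴
Total I = 233 996 667 mm⁴.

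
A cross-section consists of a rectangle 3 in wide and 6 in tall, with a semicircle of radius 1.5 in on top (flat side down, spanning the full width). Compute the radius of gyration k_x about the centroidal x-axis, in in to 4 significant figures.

k_x ≈ 2.085 in

Treat the section as a set of non-overlapping primitives; coordinates are from the bounding-box lower-left.
Rectangular body: 3 × 6, A = 18 in², y = 3 in, Ī = 54 in⁴.
Semicircular cap: semicircle r = 1.5, A = 3.53429 in², y = 6.63662 in, Ī = 0.555645 in⁴.
Centroid: ȳ = ΣA·y / ΣA = 3.59686 in.
Transfer each piece to the centroidal x-axis using Ī + A·d² with d = y − 3.59686:
  rectangular body: d = -0.596856 in → contributes +60.4123 in⁴
  semicircular cap: d = 3.03976 in → contributes +33.2131 in⁴
Total I = 93.6253 in⁴.
Radius of gyration: k = √(I/A) = √(93.6253 / 21.5343) = 2.08512 in.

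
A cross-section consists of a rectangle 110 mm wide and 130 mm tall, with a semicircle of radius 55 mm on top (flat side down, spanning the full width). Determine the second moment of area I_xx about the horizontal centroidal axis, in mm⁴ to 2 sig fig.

I_xx ≈ 4.9 × 10⁷ mm⁴

Split into non-overlapping primitives; take the origin at the lower-left of the bounding box.
Rectangular body: 110 × 130, A = 14 300 mm², y = 65 mm, Ī = 20 139 167 mm⁴.
Semicircular cap: semicircle r = 55, A = 4 752 mm², y = 153.3 mm, Ī = 1 004 345 mm⁴.
Centroid: ȳ = ΣA·y / ΣA = 87.03 mm.
Transfer each piece to the horizontal centroidal axis using Ī + A·d² with d = y − 87.03:
  rectangular body: d = -22.03 mm → contributes +27 081 453 mm⁴
  semicircular cap: d = 66.31 mm → contributes +21 896 985 mm⁴
Total I = 48 978 438 mm⁴.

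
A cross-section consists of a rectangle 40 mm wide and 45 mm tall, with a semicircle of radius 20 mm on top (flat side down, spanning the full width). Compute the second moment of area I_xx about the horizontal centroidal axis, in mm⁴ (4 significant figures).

I_xx ≈ 7.686 × 10⁵ mm⁴

Split into non-overlapping primitives; take the origin at the lower-left of the bounding box.
Rectangular body: 40 × 45, A = 1 800 mm², y = 22.5 mm, Ī = 303 750 mm⁴.
Semicircular cap: semicircle r = 20, A = 628.319 mm², y = 53.4883 mm, Ī = 17561.1 mm⁴.
Centroid: ȳ = ΣA·y / ΣA = 30.5181 mm.
Transfer each piece to the horizontal centroidal axis using Ī + A·d² with d = y − 30.5181:
  rectangular body: d = -8.0181 mm → contributes +419 472 mm⁴
  semicircular cap: d = 22.9702 mm → contributes +349 080 mm⁴
Total I = 768 552 mm⁴.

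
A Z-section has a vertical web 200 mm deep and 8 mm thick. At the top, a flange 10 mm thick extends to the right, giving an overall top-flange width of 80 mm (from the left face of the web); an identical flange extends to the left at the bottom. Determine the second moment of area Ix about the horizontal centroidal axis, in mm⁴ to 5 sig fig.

Break the section into simple shapes (no overlaps), measuring from the bottom-left corner of the bounding box.
Web: 8 × 200, A = 1 600 mm², y = 100 mm, Ī = 5 333 333 mm⁴.
Top flange (beyond web): 72 × 10, A = 720 mm², y = 195 mm, Ī = 6 000 mm⁴.
Bottom flange (beyond web): 72 × 10, A = 720 mm², y = 5 mm, Ī = 6 000 mm⁴.
Centroid: ȳ = ΣA·y / ΣA = 100 mm.
Transfer each piece to the horizontal centroidal axis using Ī + A·d² with d = y − 100:
  web: d = 0 mm → contributes +5 333 333 mm⁴
  top flange (beyond web): d = 95 mm → contributes +6 504 000 mm⁴
  bottom flange (beyond web): d = -95 mm → contributes +6 504 000 mm⁴
Total I = 18 341 333 mm⁴.

Ix ≈ 1.8341 × 10⁷ mm⁴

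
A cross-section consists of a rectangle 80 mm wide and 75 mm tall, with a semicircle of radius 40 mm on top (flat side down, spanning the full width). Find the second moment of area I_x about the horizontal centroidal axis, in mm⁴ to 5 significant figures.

I_x ≈ 8.3502 × 10⁶ mm⁴

Break the section into simple shapes (no overlaps), measuring from the bottom-left corner of the bounding box.
Rectangular body: 80 × 75, A = 6 000 mm², y = 37.5 mm, Ī = 2 812 500 mm⁴.
Semicircular cap: semicircle r = 40, A = 2513.274 mm², y = 91.97653 mm, Ī = 280977.8 mm⁴.
Centroid: ȳ = ΣA·y / ΣA = 53.58247 mm.
Transfer each piece to the horizontal centroidal axis using Ī + A·d² with d = y − 53.58247:
  rectangular body: d = -16.08247 mm → contributes +4 364 374 mm⁴
  semicircular cap: d = 38.39406 mm → contributes +3 985 805 mm⁴
Total I = 8 350 179 mm⁴.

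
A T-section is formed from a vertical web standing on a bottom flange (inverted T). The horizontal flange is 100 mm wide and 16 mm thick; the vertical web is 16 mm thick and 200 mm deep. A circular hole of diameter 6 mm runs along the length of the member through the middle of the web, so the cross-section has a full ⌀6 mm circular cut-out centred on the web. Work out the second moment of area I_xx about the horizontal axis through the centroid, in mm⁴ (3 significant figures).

Decompose the section into non-overlapping parts with the origin at the bottom-left of its bounding rectangle.
Flange: 100 × 16, A = 1 600 mm², y = 8 mm, Ī = 34 133 mm⁴.
Web: 16 × 200, A = 3 200 mm², y = 116 mm, Ī = 10 666 667 mm⁴.
Hole (subtracted): ⌀6, A = 28.274 mm², y = 116 mm, Ī = 63.617 mm⁴.
Centroid: ȳ = ΣA·y / ΣA = 79.787 mm.
Transfer each piece to the horizontal axis through the centroid using Ī + A·d² with d = y − 79.787:
  flange: d = -71.787 mm → contributes +8 279 459 mm⁴
  web: d = 36.213 mm → contributes +14 863 160 mm⁴
  hole: d = 36.213 mm → contributes −37 143 mm⁴
Total I = 23 105 476 mm⁴.

I_xx ≈ 2.31 × 10⁷ mm⁴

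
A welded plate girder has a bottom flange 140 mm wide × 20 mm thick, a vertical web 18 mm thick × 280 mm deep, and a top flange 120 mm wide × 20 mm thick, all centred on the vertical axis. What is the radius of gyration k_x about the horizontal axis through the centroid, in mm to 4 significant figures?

Split into non-overlapping primitives; take the origin at the lower-left of the bounding box.
Bottom plate: 140 × 20, A = 2 800 mm², y = 10 mm, Ī = 93333.3 mm⁴.
Web plate: 18 × 280, A = 5 040 mm², y = 160 mm, Ī = 32 928 000 mm⁴.
Top plate: 120 × 20, A = 2 400 mm², y = 310 mm, Ī = 80 000 mm⁴.
Centroid: ȳ = ΣA·y / ΣA = 154.141 mm.
Transfer each piece to the horizontal axis through the centroid using Ī + A·d² with d = y − 154.141:
  bottom plate: d = -144.141 mm → contributes +58 267 589 mm⁴
  web plate: d = 5.85938 mm → contributes +33 101 035 mm⁴
  top plate: d = 155.859 mm → contributes +58 381 147 mm⁴
Total I = 149 749 771 mm⁴.
Radius of gyration: k = √(I/A) = √(149 749 771 / 10 240) = 120.93 mm.

k_x ≈ 120.9 mm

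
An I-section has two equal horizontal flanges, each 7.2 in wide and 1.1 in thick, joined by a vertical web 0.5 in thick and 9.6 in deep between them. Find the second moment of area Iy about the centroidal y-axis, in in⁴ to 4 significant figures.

Split into non-overlapping primitives; take the origin at the lower-left of the bounding box.
Bottom flange: 7.2 × 1.1, A = 7.92 in², x = 3.6 in, Ī = 34.2144 in⁴.
Web: 0.5 × 9.6, A = 4.8 in², x = 3.6 in, Ī = 0.1 in⁴.
Top flange: 7.2 × 1.1, A = 7.92 in², x = 3.6 in, Ī = 34.2144 in⁴.
By symmetry the centroid is at mid-width, x̄ = 3.6 in.
All pieces are centred on the centroidal y-axis, so I = ΣĪ = 68.5288 in⁴.

Iy ≈ 68.53 in⁴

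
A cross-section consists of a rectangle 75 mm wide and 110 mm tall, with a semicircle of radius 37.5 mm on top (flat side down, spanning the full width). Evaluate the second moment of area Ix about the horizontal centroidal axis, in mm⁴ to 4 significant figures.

Ix ≈ 1.730 × 10⁷ mm⁴

Break the section into simple shapes (no overlaps), measuring from the bottom-left corner of the bounding box.
Rectangular body: 75 × 110, A = 8 250 mm², y = 55 mm, Ī = 8 318 750 mm⁴.
Semicircular cap: semicircle r = 37.5, A = 2208.93 mm², y = 125.915 mm, Ī = 217 049 mm⁴.
Centroid: ȳ = ΣA·y / ΣA = 69.9774 mm.
Transfer each piece to the horizontal centroidal axis using Ī + A·d² with d = y − 69.9774:
  rectangular body: d = -14.9774 mm → contributes +10 169 409 mm⁴
  semicircular cap: d = 55.9381 mm → contributes +7 128 955 mm⁴
Total I = 17 298 364 mm⁴.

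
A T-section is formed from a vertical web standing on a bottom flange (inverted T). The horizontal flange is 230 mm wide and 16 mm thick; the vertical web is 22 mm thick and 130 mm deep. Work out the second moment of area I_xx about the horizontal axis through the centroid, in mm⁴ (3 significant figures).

Break the section into simple shapes (no overlaps), measuring from the bottom-left corner of the bounding box.
Flange: 230 × 16, A = 3 680 mm², y = 8 mm, Ī = 78 507 mm⁴.
Web: 22 × 130, A = 2 860 mm², y = 81 mm, Ī = 4 027 833 mm⁴.
Centroid: ȳ = ΣA·y / ΣA = 39.924 mm.
Transfer each piece to the horizontal axis through the centroid using Ī + A·d² with d = y − 39.924:
  flange: d = -31.924 mm → contributes +3 828 842 mm⁴
  web: d = 41.076 mm → contributes +8 853 440 mm⁴
Total I = 12 682 282 mm⁴.

I_xx ≈ 1.27 × 10⁷ mm⁴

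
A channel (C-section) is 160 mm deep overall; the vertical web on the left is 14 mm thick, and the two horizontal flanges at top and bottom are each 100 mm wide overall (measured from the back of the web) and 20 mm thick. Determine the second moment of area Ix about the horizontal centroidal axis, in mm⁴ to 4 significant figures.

Treat the section as a set of non-overlapping primitives; coordinates are from the bounding-box lower-left.
Web: 14 × 160, A = 2 240 mm², y = 80 mm, Ī = 4 778 667 mm⁴.
Top flange (beyond web): 86 × 20, A = 1 720 mm², y = 150 mm, Ī = 57333.3 mm⁴.
Bottom flange (beyond web): 86 × 20, A = 1 720 mm², y = 10 mm, Ī = 57333.3 mm⁴.
By symmetry the centroid is at mid-height, ȳ = 80 mm.
Transfer each piece to the horizontal centroidal axis using Ī + A·d² with d = y − 80:
  web: d = 0 mm → contributes +4 778 667 mm⁴
  top flange (beyond web): d = 70 mm → contributes +8 485 333 mm⁴
  bottom flange (beyond web): d = -70 mm → contributes +8 485 333 mm⁴
Total I = 21 749 333 mm⁴.

Ix ≈ 2.175 × 10⁷ mm⁴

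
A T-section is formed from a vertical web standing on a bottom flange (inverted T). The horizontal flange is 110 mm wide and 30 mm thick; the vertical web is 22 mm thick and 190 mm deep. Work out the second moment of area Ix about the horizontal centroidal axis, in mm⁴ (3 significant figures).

Break the section into simple shapes (no overlaps), measuring from the bottom-left corner of the bounding box.
Flange: 110 × 30, A = 3 300 mm², y = 15 mm, Ī = 247 500 mm⁴.
Web: 22 × 190, A = 4 180 mm², y = 125 mm, Ī = 12 574 833 mm⁴.
Centroid: ȳ = ΣA·y / ΣA = 76.471 mm.
Transfer each piece to the horizontal centroidal axis using Ī + A·d² with d = y − 76.471:
  flange: d = -61.471 mm → contributes +12 716 990 mm⁴
  web: d = 48.529 mm → contributes +22 419 167 mm⁴
Total I = 35 136 157 mm⁴.

Ix ≈ 3.51 × 10⁷ mm⁴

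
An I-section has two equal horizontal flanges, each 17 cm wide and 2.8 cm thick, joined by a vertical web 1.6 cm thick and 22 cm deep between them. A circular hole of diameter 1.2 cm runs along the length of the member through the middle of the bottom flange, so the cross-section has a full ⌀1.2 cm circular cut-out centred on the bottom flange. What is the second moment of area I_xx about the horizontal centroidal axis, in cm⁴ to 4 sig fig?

Treat the section as a set of non-overlapping primitives; coordinates are from the bounding-box lower-left.
Bottom flange: 17 × 2.8, A = 47.6 cm², y = 1.4 cm, Ī = 31.0987 cm⁴.
Web: 1.6 × 22, A = 35.2 cm², y = 13.8 cm, Ī = 1419.73 cm⁴.
Top flange: 17 × 2.8, A = 47.6 cm², y = 26.2 cm, Ī = 31.0987 cm⁴.
Hole (subtracted): ⌀1.2, A = 1.13097 cm², y = 1.4 cm, Ī = 0.101788 cm⁴.
Centroid: ȳ = ΣA·y / ΣA = 13.9085 cm.
Transfer each piece to the horizontal centroidal axis using Ī + A·d² with d = y − 13.9085:
  bottom flange: d = -12.5085 cm → contributes +7478.7 cm⁴
  web: d = -0.108487 cm → contributes +1420.15 cm⁴
  top flange: d = 12.2915 cm → contributes +7222.57 cm⁴
  hole: d = -12.5085 cm → contributes −177.056 cm⁴
Total I = 15944.4 cm⁴.

I_xx ≈ 1.594 × 10⁴ cm⁴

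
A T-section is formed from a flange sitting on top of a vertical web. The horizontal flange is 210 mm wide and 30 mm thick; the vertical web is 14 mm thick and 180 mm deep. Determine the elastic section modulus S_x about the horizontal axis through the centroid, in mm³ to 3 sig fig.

Split into non-overlapping primitives; take the origin at the lower-left of the bounding box.
Flange: 210 × 30, A = 6 300 mm², y = 195 mm, Ī = 472 500 mm⁴.
Web: 14 × 180, A = 2 520 mm², y = 90 mm, Ī = 6 804 000 mm⁴.
Centroid: ȳ = ΣA·y / ΣA = 165 mm.
Transfer each piece to the horizontal axis through the centroid using Ī + A·d² with d = y − 165:
  flange: d = 30 mm → contributes +6 142 500 mm⁴
  web: d = -75 mm → contributes +20 979 000 mm⁴
Total I = 27 121 500 mm⁴.
Extreme fibre distance c = 165 mm; S = I/c = 164 373 mm³.

S_x ≈ 1.64 × 10⁵ mm³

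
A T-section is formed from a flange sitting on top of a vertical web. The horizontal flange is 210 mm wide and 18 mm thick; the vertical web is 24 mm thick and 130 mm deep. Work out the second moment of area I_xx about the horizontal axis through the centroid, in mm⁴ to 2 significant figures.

Break the section into simple shapes (no overlaps), measuring from the bottom-left corner of the bounding box.
Flange: 210 × 18, A = 3 780 mm², y = 139 mm, Ī = 102 060 mm⁴.
Web: 24 × 130, A = 3 120 mm², y = 65 mm, Ī = 4 394 000 mm⁴.
Centroid: ȳ = ΣA·y / ΣA = 105.5 mm.
Transfer each piece to the horizontal axis through the centroid using Ī + A·d² with d = y − 105.5:
  flange: d = 33.46 mm → contributes +4 334 261 mm⁴
  web: d = -40.54 mm → contributes +9 521 474 mm⁴
Total I = 13 855 734 mm⁴.

I_xx ≈ 1.4 × 10⁷ mm⁴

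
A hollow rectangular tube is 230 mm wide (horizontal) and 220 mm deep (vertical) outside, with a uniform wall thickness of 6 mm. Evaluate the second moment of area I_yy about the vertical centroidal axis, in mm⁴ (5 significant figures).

Break the section into simple shapes (no overlaps), measuring from the bottom-left corner of the bounding box.
Outer rectangle: 230 × 220, A = 50 600 mm², x = 115 mm, Ī = 223 061 667 mm⁴.
Inner void (subtracted): 218 × 208, A = 45 344 mm², x = 115 mm, Ī = 179 577 355 mm⁴.
By symmetry the centroid is at mid-width, x̄ = 115 mm.
All pieces are centred on the vertical centroidal axis, so I = ΣĪ (holes subtracted) = 43 484 312 mm⁴.

I_yy ≈ 4.3484 × 10⁷ mm⁴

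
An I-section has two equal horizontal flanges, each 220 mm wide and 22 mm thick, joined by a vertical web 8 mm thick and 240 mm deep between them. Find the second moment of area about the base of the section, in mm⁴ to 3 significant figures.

I_base ≈ 4.10 × 10⁸ mm⁴

Split into non-overlapping primitives; take the origin at the lower-left of the bounding box.
Bottom flange: 220 × 22, A = 4 840 mm², y = 11 mm, Ī = 195 213 mm⁴.
Web: 8 × 240, A = 1 920 mm², y = 142 mm, Ī = 9 216 000 mm⁴.
Top flange: 220 × 22, A = 4 840 mm², y = 273 mm, Ī = 195 213 mm⁴.
Transfer each piece to the bottom edge using Ī + A·d² with d = y − 0:
  bottom flange: d = 11 mm → contributes +780 853 mm⁴
  web: d = 142 mm → contributes +47 930 880 mm⁴
  top flange: d = 273 mm → contributes +360 915 573 mm⁴
Total I = 409 627 307 mm⁴.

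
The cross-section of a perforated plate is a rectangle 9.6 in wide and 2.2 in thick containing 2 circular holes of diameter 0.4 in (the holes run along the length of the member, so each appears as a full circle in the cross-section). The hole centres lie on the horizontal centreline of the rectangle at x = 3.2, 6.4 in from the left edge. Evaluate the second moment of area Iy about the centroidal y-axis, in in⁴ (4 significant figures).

Iy ≈ 161.6 in⁴

Decompose the section into non-overlapping parts with the origin at the bottom-left of its bounding rectangle.
Plate: 9.6 × 2.2, A = 21.12 in², x = 4.8 in, Ī = 162.202 in⁴.
Hole 1 (subtracted): ⌀0.4, A = 0.125664 in², x = 3.2 in, Ī = 0.00125664 in⁴.
Hole 2 (subtracted): ⌀0.4, A = 0.125664 in², x = 6.4 in, Ī = 0.00125664 in⁴.
By symmetry the centroid is at mid-width, x̄ = 4.8 in.
Transfer each piece to the centroidal y-axis using Ī + A·d² with d = x − 4.8:
  plate: d = 0 in → contributes +162.202 in⁴
  hole 1: d = -1.6 in → contributes −0.322956 in⁴
  hole 2: d = 1.6 in → contributes −0.322956 in⁴
Total I = 161.556 in⁴.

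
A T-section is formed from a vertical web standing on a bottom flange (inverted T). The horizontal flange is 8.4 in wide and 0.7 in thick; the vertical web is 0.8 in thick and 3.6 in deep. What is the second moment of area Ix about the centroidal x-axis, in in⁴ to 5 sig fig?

Treat the section as a set of non-overlapping primitives; coordinates are from the bounding-box lower-left.
Flange: 8.4 × 0.7, A = 5.88 in², y = 0.35 in, Ī = 0.2401 in⁴.
Web: 0.8 × 3.6, A = 2.88 in², y = 2.5 in, Ī = 3.1104 in⁴.
Centroid: ȳ = ΣA·y / ΣA = 1.056849 in.
Transfer each piece to the centroidal x-axis using Ī + A·d² with d = y − 1.056849:
  flange: d = -0.7068493 in → contributes +3.177959 in⁴
  web: d = 1.443151 in → contributes +9.10853 in⁴
Total I = 12.28649 in⁴.

Ix ≈ 12.286 in⁴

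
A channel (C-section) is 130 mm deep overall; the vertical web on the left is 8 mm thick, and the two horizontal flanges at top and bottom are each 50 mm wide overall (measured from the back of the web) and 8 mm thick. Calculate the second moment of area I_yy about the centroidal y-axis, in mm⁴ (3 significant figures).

I_yy ≈ 3.59 × 10⁵ mm⁴

Decompose the section into non-overlapping parts with the origin at the bottom-left of its bounding rectangle.
Web: 8 × 130, A = 1 040 mm², x = 4 mm, Ī = 5546.7 mm⁴.
Top flange (beyond web): 42 × 8, A = 336 mm², x = 29 mm, Ī = 49 392 mm⁴.
Bottom flange (beyond web): 42 × 8, A = 336 mm², x = 29 mm, Ī = 49 392 mm⁴.
Centroid: x̄ = ΣA·x / ΣA = 13.813 mm.
Transfer each piece to the centroidal y-axis using Ī + A·d² with d = x − 13.813:
  web: d = -9.8131 mm → contributes +105 695 mm⁴
  top flange (beyond web): d = 15.187 mm → contributes +126 888 mm⁴
  bottom flange (beyond web): d = 15.187 mm → contributes +126 888 mm⁴
Total I = 359 471 mm⁴.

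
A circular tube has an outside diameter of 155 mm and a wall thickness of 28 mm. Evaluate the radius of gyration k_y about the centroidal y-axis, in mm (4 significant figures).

Decompose the section into non-overlapping parts with the origin at the bottom-left of its bounding rectangle.
Outer circle: ⌀155, A = 18869.2 mm², x = 77.5 mm, Ī = 28 333 269 mm⁴.
Bore (subtracted): ⌀99, A = 7697.69 mm², x = 77.5 mm, Ī = 4 715 315 mm⁴.
By symmetry the centroid is at mid-width, x̄ = 77.5 mm.
All pieces are centred on the centroidal y-axis, so I = ΣĪ (holes subtracted) = 23 617 955 mm⁴.
Radius of gyration: k = √(I/A) = √(23 617 955 / 11171.5) = 45.9796 mm.

k_y ≈ 45.98 mm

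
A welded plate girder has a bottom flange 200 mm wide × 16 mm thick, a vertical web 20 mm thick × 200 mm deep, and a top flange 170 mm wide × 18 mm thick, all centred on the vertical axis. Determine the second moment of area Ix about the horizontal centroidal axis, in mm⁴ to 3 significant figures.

Decompose the section into non-overlapping parts with the origin at the bottom-left of its bounding rectangle.
Bottom plate: 200 × 16, A = 3 200 mm², y = 8 mm, Ī = 68 267 mm⁴.
Web plate: 20 × 200, A = 4 000 mm², y = 116 mm, Ī = 13 333 333 mm⁴.
Top plate: 170 × 18, A = 3 060 mm², y = 225 mm, Ī = 82 620 mm⁴.
Centroid: ȳ = ΣA·y / ΣA = 114.82 mm.
Transfer each piece to the horizontal centroidal axis using Ī + A·d² with d = y − 114.82:
  bottom plate: d = -106.82 mm → contributes +36 585 025 mm⁴
  web plate: d = 1.1754 mm → contributes +13 338 860 mm⁴
  top plate: d = 110.18 mm → contributes +37 226 819 mm⁴
Total I = 87 150 704 mm⁴.

Ix ≈ 8.72 × 10⁷ mm⁴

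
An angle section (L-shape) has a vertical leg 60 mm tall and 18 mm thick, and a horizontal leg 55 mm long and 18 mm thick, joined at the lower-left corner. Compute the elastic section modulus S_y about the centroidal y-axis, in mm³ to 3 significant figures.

S_y ≈ 1.17 × 10⁴ mm³

Break the section into simple shapes (no overlaps), measuring from the bottom-left corner of the bounding box.
Vertical leg: 18 × 60, A = 1 080 mm², x = 9 mm, Ī = 29 160 mm⁴.
Horizontal leg (remainder): 37 × 18, A = 666 mm², x = 36.5 mm, Ī = 75 980 mm⁴.
Centroid: x̄ = ΣA·x / ΣA = 19.49 mm.
Transfer each piece to the centroidal y-axis using Ī + A·d² with d = x − 19.49:
  vertical leg: d = -10.49 mm → contributes +147 996 mm⁴
  horizontal leg (remainder): d = 17.01 mm → contributes +268 687 mm⁴
Total I = 416 683 mm⁴.
Extreme fibre distance c = 35.51 mm; S = I/c = 11 734 mm³.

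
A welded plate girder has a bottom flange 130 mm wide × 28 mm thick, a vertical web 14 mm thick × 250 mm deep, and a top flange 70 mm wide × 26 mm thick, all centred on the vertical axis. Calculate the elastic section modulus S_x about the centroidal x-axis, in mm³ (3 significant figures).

Decompose the section into non-overlapping parts with the origin at the bottom-left of its bounding rectangle.
Bottom plate: 130 × 28, A = 3 640 mm², y = 14 mm, Ī = 237 813 mm⁴.
Web plate: 14 × 250, A = 3 500 mm², y = 153 mm, Ī = 18 229 167 mm⁴.
Top plate: 70 × 26, A = 1 820 mm², y = 291 mm, Ī = 102 527 mm⁴.
Centroid: ȳ = ΣA·y / ΣA = 124.56 mm.
Transfer each piece to the centroidal x-axis using Ī + A·d² with d = y − 124.56:
  bottom plate: d = -110.56 mm → contributes +44 733 415 mm⁴
  web plate: d = 28.438 mm → contributes +21 059 587 mm⁴
  top plate: d = 166.44 mm → contributes +50 519 150 mm⁴
Total I = 116 312 152 mm⁴.
Extreme fibre distance c = 179.44 mm; S = I/c = 648 204 mm³.

S_x ≈ 6.48 × 10⁵ mm³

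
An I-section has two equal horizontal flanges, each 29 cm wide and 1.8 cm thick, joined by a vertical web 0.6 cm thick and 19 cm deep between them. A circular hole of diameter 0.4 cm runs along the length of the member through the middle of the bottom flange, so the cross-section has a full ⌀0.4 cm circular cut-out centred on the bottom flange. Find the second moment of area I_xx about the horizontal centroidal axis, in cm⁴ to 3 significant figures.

Decompose the section into non-overlapping parts with the origin at the bottom-left of its bounding rectangle.
Bottom flange: 29 × 1.8, A = 52.2 cm², y = 0.9 cm, Ī = 14.094 cm⁴.
Web: 0.6 × 19, A = 11.4 cm², y = 11.3 cm, Ī = 342.95 cm⁴.
Top flange: 29 × 1.8, A = 52.2 cm², y = 21.7 cm, Ī = 14.094 cm⁴.
Hole (subtracted): ⌀0.4, A = 0.12566 cm², y = 0.9 cm, Ī = 0.0012566 cm⁴.
Centroid: ȳ = ΣA·y / ΣA = 11.311 cm.
Transfer each piece to the horizontal centroidal axis using Ī + A·d² with d = y − 11.311:
  bottom flange: d = -10.411 cm → contributes +5672.3 cm⁴
  web: d = -0.011298 cm → contributes +342.95 cm⁴
  top flange: d = 10.389 cm → contributes +5647.8 cm⁴
  hole: d = -10.411 cm → contributes −13.623 cm⁴
Total I = 11 649 cm⁴.

I_xx ≈ 1.16 × 10⁴ cm⁴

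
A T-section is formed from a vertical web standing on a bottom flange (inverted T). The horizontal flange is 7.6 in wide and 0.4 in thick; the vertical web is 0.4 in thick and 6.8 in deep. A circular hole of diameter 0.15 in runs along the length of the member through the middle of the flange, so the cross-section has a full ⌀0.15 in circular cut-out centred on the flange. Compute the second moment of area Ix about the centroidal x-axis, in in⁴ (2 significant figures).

Ix ≈ 29 in⁴

Split into non-overlapping primitives; take the origin at the lower-left of the bounding box.
Flange: 7.6 × 0.4, A = 3.04 in², y = 0.2 in, Ī = 0.04053 in⁴.
Web: 0.4 × 6.8, A = 2.72 in², y = 3.8 in, Ī = 10.48 in⁴.
Hole (subtracted): ⌀0.15, A = 0.01767 in², y = 0.2 in, Ī = 0.00002485 in⁴.
Centroid: ȳ = ΣA·y / ΣA = 1.905 in.
Transfer each piece to the centroidal x-axis using Ī + A·d² with d = y − 1.905:
  flange: d = -1.705 in → contributes +8.88 in⁴
  web: d = 1.895 in → contributes +20.25 in⁴
  hole: d = -1.705 in → contributes −0.05141 in⁴
Total I = 29.08 in⁴.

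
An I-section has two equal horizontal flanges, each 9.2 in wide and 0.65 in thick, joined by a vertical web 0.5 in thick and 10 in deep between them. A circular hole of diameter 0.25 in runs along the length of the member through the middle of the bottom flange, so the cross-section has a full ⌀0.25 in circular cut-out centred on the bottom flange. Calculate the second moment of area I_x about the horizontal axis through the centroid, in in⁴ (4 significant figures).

Split into non-overlapping primitives; take the origin at the lower-left of the bounding box.
Bottom flange: 9.2 × 0.65, A = 5.98 in², y = 0.325 in, Ī = 0.210546 in⁴.
Web: 0.5 × 10, A = 5 in², y = 5.65 in, Ī = 41.6667 in⁴.
Top flange: 9.2 × 0.65, A = 5.98 in², y = 10.975 in, Ī = 0.210546 in⁴.
Hole (subtracted): ⌀0.25, A = 0.0490874 in², y = 0.325 in, Ī = 0.000191748 in⁴.
Centroid: ȳ = ΣA·y / ΣA = 5.66546 in.
Transfer each piece to the horizontal axis through the centroid using Ī + A·d² with d = y − 5.66546:
  bottom flange: d = -5.34046 in → contributes +170.763 in⁴
  web: d = -0.0154569 in → contributes +41.6679 in⁴
  top flange: d = 5.30954 in → contributes +168.794 in⁴
  hole: d = -5.34046 in → contributes −1.40019 in⁴
Total I = 379.825 in⁴.

I_x ≈ 379.8 in⁴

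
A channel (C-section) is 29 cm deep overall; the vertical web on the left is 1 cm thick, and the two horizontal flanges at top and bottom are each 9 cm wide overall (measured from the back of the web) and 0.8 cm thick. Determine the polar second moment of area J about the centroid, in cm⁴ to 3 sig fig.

Treat the section as a set of non-overlapping primitives; coordinates are from the bounding-box lower-left.
Web: 1 × 29, A = 29 cm², y = 14.5 cm, Ī = 2032.4 cm⁴.
Top flange (beyond web): 8 × 0.8, A = 6.4 cm², y = 28.6 cm, Ī = 0.34133 cm⁴.
Bottom flange (beyond web): 8 × 0.8, A = 6.4 cm², y = 0.4 cm, Ī = 0.34133 cm⁴.
By symmetry the centroid is at mid-height, ȳ = 14.5 cm.
Transfer each piece to the centroidal x-axis using Ī + A·d² with d = y − 14.5:
  web: d = 0 cm → contributes +2032.4 cm⁴
  top flange (beyond web): d = 14.1 cm → contributes +1272.7 cm⁴
  bottom flange (beyond web): d = -14.1 cm → contributes +1272.7 cm⁴
Total I = 4577.9 cm⁴.
For the y-axis: x̄ = 1.878 cm.
Repeating about the centroidal y-axis gives I_y = 250.51 cm⁴.
Polar second moment: J = I_x + I_y = 4828.4 cm⁴.

J ≈ 4830 cm⁴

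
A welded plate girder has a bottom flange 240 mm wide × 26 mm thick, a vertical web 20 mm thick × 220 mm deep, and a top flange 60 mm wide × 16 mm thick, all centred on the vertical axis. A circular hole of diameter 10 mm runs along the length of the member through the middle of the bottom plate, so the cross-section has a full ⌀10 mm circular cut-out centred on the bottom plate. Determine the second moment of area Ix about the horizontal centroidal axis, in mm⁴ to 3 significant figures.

Ix ≈ 8.86 × 10⁷ mm⁴

Treat the section as a set of non-overlapping primitives; coordinates are from the bounding-box lower-left.
Bottom plate: 240 × 26, A = 6 240 mm², y = 13 mm, Ī = 351 520 mm⁴.
Web plate: 20 × 220, A = 4 400 mm², y = 136 mm, Ī = 17 746 667 mm⁴.
Top plate: 60 × 16, A = 960 mm², y = 254 mm, Ī = 20 480 mm⁴.
Hole (subtracted): ⌀10, A = 78.54 mm², y = 13 mm, Ī = 490.87 mm⁴.
Centroid: ȳ = ΣA·y / ΣA = 80.054 mm.
Transfer each piece to the horizontal centroidal axis using Ī + A·d² with d = y − 80.054:
  bottom plate: d = -67.054 mm → contributes +28 408 051 mm⁴
  web plate: d = 55.946 mm → contributes +31 518 468 mm⁴
  top plate: d = 173.95 mm → contributes +29 067 402 mm⁴
  hole: d = -67.054 mm → contributes −353 625 mm⁴
Total I = 88 640 297 mm⁴.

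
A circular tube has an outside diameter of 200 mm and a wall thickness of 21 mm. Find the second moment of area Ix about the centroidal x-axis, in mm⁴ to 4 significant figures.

Break the section into simple shapes (no overlaps), measuring from the bottom-left corner of the bounding box.
Outer circle: ⌀200, A = 31415.9 mm², y = 100 mm, Ī = 78 539 816 mm⁴.
Bore (subtracted): ⌀158, A = 19606.7 mm², y = 100 mm, Ī = 30 591 322 mm⁴.
By symmetry the centroid is at mid-height, ȳ = 100 mm.
All pieces are centred on the centroidal x-axis, so I = ΣĪ (holes subtracted) = 47 948 494 mm⁴.

Ix ≈ 4.795 × 10⁷ mm⁴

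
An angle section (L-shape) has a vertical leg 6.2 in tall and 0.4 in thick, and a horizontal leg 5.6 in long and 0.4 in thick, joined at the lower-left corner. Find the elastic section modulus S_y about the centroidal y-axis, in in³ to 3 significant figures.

Treat the section as a set of non-overlapping primitives; coordinates are from the bounding-box lower-left.
Vertical leg: 0.4 × 6.2, A = 2.48 in², x = 0.2 in, Ī = 0.033067 in⁴.
Horizontal leg (remainder): 5.2 × 0.4, A = 2.08 in², x = 3 in, Ī = 4.6869 in⁴.
Centroid: x̄ = ΣA·x / ΣA = 1.4772 in.
Transfer each piece to the centroidal y-axis using Ī + A·d² with d = x − 1.4772:
  vertical leg: d = -1.2772 in → contributes +4.0785 in⁴
  horizontal leg (remainder): d = 1.5228 in → contributes +9.5103 in⁴
Total I = 13.589 in⁴.
Extreme fibre distance c = 4.1228 in; S = I/c = 3.296 in³.

S_y ≈ 3.30 in³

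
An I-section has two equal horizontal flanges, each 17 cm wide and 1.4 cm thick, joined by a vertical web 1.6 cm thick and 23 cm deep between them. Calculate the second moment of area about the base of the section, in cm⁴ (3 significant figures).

Break the section into simple shapes (no overlaps), measuring from the bottom-left corner of the bounding box.
Bottom flange: 17 × 1.4, A = 23.8 cm², y = 0.7 cm, Ī = 3.8873 cm⁴.
Web: 1.6 × 23, A = 36.8 cm², y = 12.9 cm, Ī = 1622.3 cm⁴.
Top flange: 17 × 1.4, A = 23.8 cm², y = 25.1 cm, Ī = 3.8873 cm⁴.
Transfer each piece to a horizontal axis along the bottom face using Ī + A·d² with d = y − 0:
  bottom flange: d = 0.7 cm → contributes +15.549 cm⁴
  web: d = 12.9 cm → contributes +7746.2 cm⁴
  top flange: d = 25.1 cm → contributes +14 998 cm⁴
Total I = 22 760 cm⁴.

I_base ≈ 2.28 × 10⁴ cm⁴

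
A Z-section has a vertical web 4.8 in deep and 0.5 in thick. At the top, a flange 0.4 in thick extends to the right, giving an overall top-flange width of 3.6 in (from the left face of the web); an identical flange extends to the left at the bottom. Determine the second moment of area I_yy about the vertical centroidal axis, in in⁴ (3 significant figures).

I_yy ≈ 10.1 in⁴

Split into non-overlapping primitives; take the origin at the lower-left of the bounding box.
Web: 0.5 × 4.8, A = 2.4 in², x = 3.35 in, Ī = 0.05 in⁴.
Top flange (beyond web): 3.1 × 0.4, A = 1.24 in², x = 5.15 in, Ī = 0.99303 in⁴.
Bottom flange (beyond web): 3.1 × 0.4, A = 1.24 in², x = 1.55 in, Ī = 0.99303 in⁴.
Centroid: x̄ = ΣA·x / ΣA = 3.35 in.
Transfer each piece to the vertical centroidal axis using Ī + A·d² with d = x − 3.35:
  web: d = 0 in → contributes +0.05 in⁴
  top flange (beyond web): d = 1.8 in → contributes +5.0106 in⁴
  bottom flange (beyond web): d = -1.8 in → contributes +5.0106 in⁴
Total I = 10.071 in⁴.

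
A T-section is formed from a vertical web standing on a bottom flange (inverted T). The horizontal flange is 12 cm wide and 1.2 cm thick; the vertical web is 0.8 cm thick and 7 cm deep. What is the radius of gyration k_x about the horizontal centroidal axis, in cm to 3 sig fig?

Treat the section as a set of non-overlapping primitives; coordinates are from the bounding-box lower-left.
Flange: 12 × 1.2, A = 14.4 cm², y = 0.6 cm, Ī = 1.728 cm⁴.
Web: 0.8 × 7, A = 5.6 cm², y = 4.7 cm, Ī = 22.867 cm⁴.
Centroid: ȳ = ΣA·y / ΣA = 1.748 cm.
Transfer each piece to the horizontal centroidal axis using Ī + A·d² with d = y − 1.748:
  flange: d = -1.148 cm → contributes +20.706 cm⁴
  web: d = 2.952 cm → contributes +71.667 cm⁴
Total I = 92.373 cm⁴.
Radius of gyration: k = √(I/A) = √(92.373 / 20) = 2.1491 cm.

k_x ≈ 2.15 cm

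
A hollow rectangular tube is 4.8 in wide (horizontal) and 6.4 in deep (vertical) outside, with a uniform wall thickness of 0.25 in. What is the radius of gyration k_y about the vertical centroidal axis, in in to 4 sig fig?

k_y ≈ 1.928 in

Treat the section as a set of non-overlapping primitives; coordinates are from the bounding-box lower-left.
Outer rectangle: 4.8 × 6.4, A = 30.72 in², x = 2.4 in, Ī = 58.9824 in⁴.
Inner void (subtracted): 4.3 × 5.9, A = 25.37 in², x = 2.4 in, Ī = 39.0909 in⁴.
By symmetry the centroid is at mid-width, x̄ = 2.4 in.
All pieces are centred on the vertical centroidal axis, so I = ΣĪ (holes subtracted) = 19.8915 in⁴.
Radius of gyration: k = √(I/A) = √(19.8915 / 5.35) = 1.92822 in.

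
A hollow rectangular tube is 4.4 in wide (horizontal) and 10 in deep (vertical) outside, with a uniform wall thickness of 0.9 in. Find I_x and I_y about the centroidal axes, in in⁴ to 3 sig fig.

I_x ≈ 247 in⁴, I_y ≈ 59.0 in⁴

Decompose the section into non-overlapping parts with the origin at the bottom-left of its bounding rectangle.
Outer rectangle: 4.4 × 10, A = 44 in², y = 5 in, Ī = 366.67 in⁴.
Inner void (subtracted): 2.6 × 8.2, A = 21.32 in², y = 5 in, Ī = 119.46 in⁴.
By symmetry the centroid is at mid-height, ȳ = 5 in.
All pieces are centred on the centroidal x-axis, so I = ΣĪ (holes subtracted) = 247.2 in⁴.
Repeating about the centroidal y-axis gives I_y = 58.976 in⁴.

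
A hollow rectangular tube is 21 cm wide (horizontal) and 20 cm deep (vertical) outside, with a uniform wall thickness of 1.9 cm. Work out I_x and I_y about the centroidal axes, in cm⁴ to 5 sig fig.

I_x ≈ 7906.1 cm⁴, I_y ≈ 8565.6 cm⁴

Break the section into simple shapes (no overlaps), measuring from the bottom-left corner of the bounding box.
Outer rectangle: 21 × 20, A = 420 cm², y = 10 cm, Ī = 14 000 cm⁴.
Inner void (subtracted): 17.2 × 16.2, A = 278.64 cm², y = 10 cm, Ī = 6093.857 cm⁴.
By symmetry the centroid is at mid-height, ȳ = 10 cm.
All pieces are centred on the centroidal x-axis, so I = ΣĪ (holes subtracted) = 7906.143 cm⁴.
Repeating about the centroidal y-axis gives I_y = 8565.595 cm⁴.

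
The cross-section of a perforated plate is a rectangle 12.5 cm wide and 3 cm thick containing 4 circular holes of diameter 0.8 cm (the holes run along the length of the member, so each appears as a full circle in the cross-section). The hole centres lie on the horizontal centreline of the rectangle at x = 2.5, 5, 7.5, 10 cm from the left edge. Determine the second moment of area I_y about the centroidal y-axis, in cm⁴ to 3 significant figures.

Decompose the section into non-overlapping parts with the origin at the bottom-left of its bounding rectangle.
Plate: 12.5 × 3, A = 37.5 cm², x = 6.25 cm, Ī = 488.28 cm⁴.
Hole 1 (subtracted): ⌀0.8, A = 0.50265 cm², x = 2.5 cm, Ī = 0.020106 cm⁴.
Hole 2 (subtracted): ⌀0.8, A = 0.50265 cm², x = 5 cm, Ī = 0.020106 cm⁴.
Hole 3 (subtracted): ⌀0.8, A = 0.50265 cm², x = 7.5 cm, Ī = 0.020106 cm⁴.
Hole 4 (subtracted): ⌀0.8, A = 0.50265 cm², x = 10 cm, Ī = 0.020106 cm⁴.
By symmetry the centroid is at mid-width, x̄ = 6.25 cm.
Transfer each piece to the centroidal y-axis using Ī + A·d² with d = x − 6.25:
  plate: d = 0 cm → contributes +488.28 cm⁴
  hole 1: d = -3.75 cm → contributes −7.0887 cm⁴
  hole 2: d = -1.25 cm → contributes −0.8055 cm⁴
  hole 3: d = 1.25 cm → contributes −0.8055 cm⁴
  hole 4: d = 3.75 cm → contributes −7.0887 cm⁴
Total I = 472.49 cm⁴.

I_y ≈ 472 cm⁴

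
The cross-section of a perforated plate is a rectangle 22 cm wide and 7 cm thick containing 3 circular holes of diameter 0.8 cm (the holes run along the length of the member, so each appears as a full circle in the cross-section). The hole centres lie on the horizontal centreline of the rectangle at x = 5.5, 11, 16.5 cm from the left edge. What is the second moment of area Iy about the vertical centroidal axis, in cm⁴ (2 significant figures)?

Decompose the section into non-overlapping parts with the origin at the bottom-left of its bounding rectangle.
Plate: 22 × 7, A = 154 cm², x = 11 cm, Ī = 6 211 cm⁴.
Hole 1 (subtracted): ⌀0.8, A = 0.5027 cm², x = 5.5 cm, Ī = 0.02011 cm⁴.
Hole 2 (subtracted): ⌀0.8, A = 0.5027 cm², x = 11 cm, Ī = 0.02011 cm⁴.
Hole 3 (subtracted): ⌀0.8, A = 0.5027 cm², x = 16.5 cm, Ī = 0.02011 cm⁴.
By symmetry the centroid is at mid-width, x̄ = 11 cm.
Transfer each piece to the vertical centroidal axis using Ī + A·d² with d = x − 11:
  plate: d = 0 cm → contributes +6 211 cm⁴
  hole 1: d = -5.5 cm → contributes −15.23 cm⁴
  hole 2: d = 0 cm → contributes −0.02011 cm⁴
  hole 3: d = 5.5 cm → contributes −15.23 cm⁴
Total I = 6 181 cm⁴.

Iy ≈ 6200 cm⁴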